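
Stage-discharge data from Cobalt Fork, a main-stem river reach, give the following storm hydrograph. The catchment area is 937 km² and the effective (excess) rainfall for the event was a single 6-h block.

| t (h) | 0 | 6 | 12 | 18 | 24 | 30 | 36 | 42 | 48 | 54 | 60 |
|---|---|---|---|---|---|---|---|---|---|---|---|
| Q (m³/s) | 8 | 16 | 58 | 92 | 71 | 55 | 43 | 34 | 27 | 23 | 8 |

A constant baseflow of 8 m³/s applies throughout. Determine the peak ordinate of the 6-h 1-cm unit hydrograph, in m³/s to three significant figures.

U_p ≈ 105 m³/s

Direct runoff: 0.0, 8.0, 50.0, 84.0, 63.0, 47.0, 35.0, 26.0, 19.0, 15.0, 0.0 m³/s; ΣQ_DR = 347.0 m³/s, peak = 84.0 m³/s.
Runoff depth d = ΣQ_DR·Δt / A = 347.0 × 21600 / (937 km²) = 7.999 mm.
The 1-cm UH is the DRH scaled by (10 mm)/d, so U_p = 84.0 × 10/7.999 = 105 m³/s.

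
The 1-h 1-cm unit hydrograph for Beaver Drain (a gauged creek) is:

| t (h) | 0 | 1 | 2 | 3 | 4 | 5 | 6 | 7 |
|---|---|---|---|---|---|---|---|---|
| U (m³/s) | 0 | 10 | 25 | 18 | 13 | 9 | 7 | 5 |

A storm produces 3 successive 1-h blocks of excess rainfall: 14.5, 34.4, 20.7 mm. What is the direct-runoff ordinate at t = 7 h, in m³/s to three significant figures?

By discrete convolution, Q_j = Σ (P_i / 10 mm) · U_{j−i}.
At t = 7 h (j=7): Q = (14.5/10)·5 + (34.4/10)·7 + (20.7/10)·9 = 50.0 m³/s.

Q ≈ 50.0 m³/s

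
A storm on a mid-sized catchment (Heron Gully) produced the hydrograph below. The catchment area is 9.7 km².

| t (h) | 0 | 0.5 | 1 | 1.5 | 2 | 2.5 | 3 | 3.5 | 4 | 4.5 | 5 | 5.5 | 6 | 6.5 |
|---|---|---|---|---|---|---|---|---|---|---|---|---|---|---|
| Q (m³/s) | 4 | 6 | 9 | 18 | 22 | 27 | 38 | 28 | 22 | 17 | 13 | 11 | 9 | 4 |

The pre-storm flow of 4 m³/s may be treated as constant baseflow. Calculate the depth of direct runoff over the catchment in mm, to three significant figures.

d ≈ 31.9 mm

Direct runoff: 0.0, 2.0, 5.0, 14.0, 18.0, 23.0, 34.0, 24.0, 18.0, 13.0, 9.0, 7.0, 5.0, 0.0 m³/s; ΣQ_DR = 172.0 m³/s.
V = ΣQ_DR · Δt = 172.0 × 1800 s = 3.096 × 10^5 m³.
Over A = 9.7 km², depth = V / A = 31.9 mm.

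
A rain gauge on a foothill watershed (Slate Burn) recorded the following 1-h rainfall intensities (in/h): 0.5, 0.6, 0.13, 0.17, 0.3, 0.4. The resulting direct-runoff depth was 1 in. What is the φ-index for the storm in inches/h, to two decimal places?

Only the 4 blocks with intensity above φ contribute runoff: 0.5, 0.6, 0.3, 0.4 in/h.
Σ(I−φ)·Δt = d  ⇒  (0.5+0.6+0.3+0.4 − 4φ)·1 = 1
φ = (1.800 − 1/1) / 4 = 0.20 in/h.

φ ≈ 0.20 in/h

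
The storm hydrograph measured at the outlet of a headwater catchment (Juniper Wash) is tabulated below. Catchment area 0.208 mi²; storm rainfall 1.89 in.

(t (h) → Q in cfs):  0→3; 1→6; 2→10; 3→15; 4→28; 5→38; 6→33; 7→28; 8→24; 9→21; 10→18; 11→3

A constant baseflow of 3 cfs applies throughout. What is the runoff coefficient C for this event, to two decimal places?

ΣQ_DR = 191.0 cfs; V = ΣQ_DR·Δt = 6.876 × 10^5 ft³.
Runoff depth d = V / A = 1.423 in.
C = d / P = 1.423 / 1.89 = 0.75.

C ≈ 0.75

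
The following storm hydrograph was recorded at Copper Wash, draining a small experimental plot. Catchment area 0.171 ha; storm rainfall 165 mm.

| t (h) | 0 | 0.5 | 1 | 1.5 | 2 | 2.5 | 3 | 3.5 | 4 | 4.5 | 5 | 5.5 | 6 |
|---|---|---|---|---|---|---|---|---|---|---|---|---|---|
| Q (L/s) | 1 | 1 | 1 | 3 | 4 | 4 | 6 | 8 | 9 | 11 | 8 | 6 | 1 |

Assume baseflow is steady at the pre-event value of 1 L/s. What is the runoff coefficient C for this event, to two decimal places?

C ≈ 0.32

ΣQ_DR = 50.00 L/s; V = ΣQ_DR·Δt = 90000 L.
Runoff depth d = V / A = 52.63 mm.
C = d / P = 52.63 / 165 = 0.32.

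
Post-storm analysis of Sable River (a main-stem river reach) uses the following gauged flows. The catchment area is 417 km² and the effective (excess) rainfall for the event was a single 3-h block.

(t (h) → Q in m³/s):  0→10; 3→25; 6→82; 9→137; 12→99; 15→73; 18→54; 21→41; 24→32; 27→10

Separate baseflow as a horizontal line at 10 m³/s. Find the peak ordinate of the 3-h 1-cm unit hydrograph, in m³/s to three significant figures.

U_p ≈ 106 m³/s

Direct runoff: 0.0, 15.0, 72.0, 127.0, 89.0, 63.0, 44.0, 31.0, 22.0, 0.0 m³/s; ΣQ_DR = 463.0 m³/s, peak = 127.0 m³/s.
Runoff depth d = ΣQ_DR·Δt / A = 463.0 × 10800 / (417 km²) = 11.99 mm.
The 1-cm UH is the DRH scaled by (10 mm)/d, so U_p = 127.0 × 10/11.99 = 106 m³/s.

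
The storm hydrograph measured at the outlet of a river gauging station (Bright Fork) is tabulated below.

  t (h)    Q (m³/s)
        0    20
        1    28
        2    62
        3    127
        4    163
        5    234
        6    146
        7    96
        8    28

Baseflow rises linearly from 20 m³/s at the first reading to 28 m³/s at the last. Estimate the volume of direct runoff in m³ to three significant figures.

V ≈ 2.48 × 10^6 m³

Direct-runoff ordinates (Q − Q_b): 0.00, 7.00, 40.00, 104.00, 139.00, 209.00, 120.00, 69.00, 0.00 m³/s.
ΣQ_DR = 688.0 m³/s.
With Δt = 1 h = 3600 s, V = ΣQ_DR · Δt = 688.0 × 3600 = 2.48 × 10^6 m³.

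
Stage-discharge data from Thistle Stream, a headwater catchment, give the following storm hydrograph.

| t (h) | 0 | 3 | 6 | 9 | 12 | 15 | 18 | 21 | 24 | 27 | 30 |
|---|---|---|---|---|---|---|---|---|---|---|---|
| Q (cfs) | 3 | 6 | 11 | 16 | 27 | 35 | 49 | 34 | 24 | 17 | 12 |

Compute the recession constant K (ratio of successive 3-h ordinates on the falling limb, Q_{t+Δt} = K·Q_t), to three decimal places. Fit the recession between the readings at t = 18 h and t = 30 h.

Using the recession-limb readings at t = 18 h and t = 30 h: Q falls from 49 to 12 cfs over 4 intervals.
K = (Q₂/Q₁)^(1/4) = (12/49)^(1/4) = 0.703.

K ≈ 0.703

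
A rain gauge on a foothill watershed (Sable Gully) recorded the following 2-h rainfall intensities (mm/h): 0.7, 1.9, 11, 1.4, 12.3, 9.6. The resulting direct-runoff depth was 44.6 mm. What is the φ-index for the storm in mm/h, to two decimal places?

φ ≈ 3.53 mm/h

Only the 3 blocks with intensity above φ contribute runoff: 11, 12.3, 9.6 mm/h.
Σ(I−φ)·Δt = d  ⇒  (11+12.3+9.6 − 3φ)·2 = 44.6
φ = (32.90 − 44.6/2) / 3 = 3.53 mm/h.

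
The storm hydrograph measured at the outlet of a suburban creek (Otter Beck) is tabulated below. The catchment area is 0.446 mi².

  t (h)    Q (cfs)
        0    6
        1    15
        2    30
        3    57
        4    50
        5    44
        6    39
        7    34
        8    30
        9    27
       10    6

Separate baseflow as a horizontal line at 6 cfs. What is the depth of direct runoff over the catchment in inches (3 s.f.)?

d ≈ 0.945 in

Direct runoff: 0.0, 9.0, 24.0, 51.0, 44.0, 38.0, 33.0, 28.0, 24.0, 21.0, 0.0 cfs; ΣQ_DR = 272.0 cfs.
V = ΣQ_DR · Δt = 272.0 × 3600 s = 9.792 × 10^5 ft³.
Over A = 0.446 mi², depth = V / A = 0.945 in.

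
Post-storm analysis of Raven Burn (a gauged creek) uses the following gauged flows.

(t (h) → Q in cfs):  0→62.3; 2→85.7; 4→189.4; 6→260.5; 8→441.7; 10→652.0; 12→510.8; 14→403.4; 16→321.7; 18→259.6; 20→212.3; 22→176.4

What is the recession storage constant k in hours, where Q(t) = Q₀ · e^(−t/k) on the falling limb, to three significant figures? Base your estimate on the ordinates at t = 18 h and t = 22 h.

k ≈ 10.4 h

On the falling limb, Q drops from 259.6 to 176.4 cfs between t = 18 h and t = 22 h (Δt = 4 h).
k = −Δt / ln(Q₂/Q₁) = −4 / ln(176.4/259.6) = 10.4 h.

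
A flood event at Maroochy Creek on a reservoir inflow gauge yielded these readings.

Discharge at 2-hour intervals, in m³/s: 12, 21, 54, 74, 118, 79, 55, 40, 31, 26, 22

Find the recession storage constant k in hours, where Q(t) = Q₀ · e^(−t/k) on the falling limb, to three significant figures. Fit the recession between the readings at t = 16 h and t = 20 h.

k ≈ 11.7 h

On the falling limb, Q drops from 31 to 22 m³/s between t = 16 h and t = 20 h (Δt = 4 h).
k = −Δt / ln(Q₂/Q₁) = −4 / ln(22/31) = 11.7 h.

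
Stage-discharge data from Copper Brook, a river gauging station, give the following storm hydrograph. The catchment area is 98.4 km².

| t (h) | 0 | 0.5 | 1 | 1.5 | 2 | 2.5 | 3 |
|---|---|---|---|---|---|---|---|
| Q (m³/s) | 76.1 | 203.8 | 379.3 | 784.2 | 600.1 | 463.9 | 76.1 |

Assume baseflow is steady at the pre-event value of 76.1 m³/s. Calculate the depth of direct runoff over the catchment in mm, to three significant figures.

Direct runoff: 0.0, 127.7, 303.2, 708.1, 524.0, 387.8, 0.0 m³/s; ΣQ_DR = 2051 m³/s.
V = ΣQ_DR · Δt = 2051 × 1800 s = 3.691 × 10^6 m³.
Over A = 98.4 km², depth = V / A = 37.5 mm.

d ≈ 37.5 mm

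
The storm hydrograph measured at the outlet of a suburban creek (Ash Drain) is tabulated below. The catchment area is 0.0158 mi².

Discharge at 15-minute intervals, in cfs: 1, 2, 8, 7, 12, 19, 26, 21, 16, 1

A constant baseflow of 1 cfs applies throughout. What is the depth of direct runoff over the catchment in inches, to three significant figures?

Direct runoff: 0.0, 1.0, 7.0, 6.0, 11.0, 18.0, 25.0, 20.0, 15.0, 0.0 cfs; ΣQ_DR = 103.0 cfs.
V = ΣQ_DR · Δt = 103.0 × 900 s = 92700 ft³.
Over A = 0.0158 mi², depth = V / A = 2.53 in.

d ≈ 2.53 in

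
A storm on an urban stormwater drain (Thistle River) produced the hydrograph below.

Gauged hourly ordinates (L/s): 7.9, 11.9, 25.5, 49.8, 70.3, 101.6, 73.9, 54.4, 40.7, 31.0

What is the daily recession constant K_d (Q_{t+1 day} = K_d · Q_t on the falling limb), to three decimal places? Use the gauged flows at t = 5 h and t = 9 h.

Between t = 5 h and t = 9 h the flow falls from 101.6 to 31.0 L/s over 4×1 h = 4 h.
Per-interval ratio K = (31.0/101.6)^(1/4) = 0.7432; K_d = K^(24/1) = 0.001.

K_d ≈ 0.001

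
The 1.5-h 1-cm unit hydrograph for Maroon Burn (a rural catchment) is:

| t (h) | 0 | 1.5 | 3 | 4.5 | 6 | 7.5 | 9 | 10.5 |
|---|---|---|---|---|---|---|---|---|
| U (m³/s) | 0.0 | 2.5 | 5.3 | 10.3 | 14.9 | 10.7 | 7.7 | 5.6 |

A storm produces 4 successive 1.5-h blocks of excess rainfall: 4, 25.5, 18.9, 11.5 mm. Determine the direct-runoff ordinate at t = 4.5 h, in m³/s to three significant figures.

Q ≈ 22.4 m³/s

By discrete convolution, Q_j = Σ (P_i / 10 mm) · U_{j−i}.
At t = 4.5 h (j=3): Q = (4/10)·10.3 + (25.5/10)·5.3 + (18.9/10)·2.5 + (11.5/10)·0.0 = 22.4 m³/s.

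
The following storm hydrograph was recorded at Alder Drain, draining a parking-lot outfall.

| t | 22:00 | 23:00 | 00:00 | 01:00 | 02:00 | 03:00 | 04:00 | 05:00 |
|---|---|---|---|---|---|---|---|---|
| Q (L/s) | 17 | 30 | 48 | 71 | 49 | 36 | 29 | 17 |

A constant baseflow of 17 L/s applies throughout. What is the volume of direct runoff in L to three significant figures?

Direct-runoff ordinates (Q − Q_b): 0.0, 13.0, 31.0, 54.0, 32.0, 19.0, 12.0, 0.0 L/s.
ΣQ_DR = 161.0 L/s.
With Δt = 1 h = 3600 s, V = ΣQ_DR · Δt = 161.0 × 3600 = 5.80 × 10^5 L.

V ≈ 5.80 × 10^5 L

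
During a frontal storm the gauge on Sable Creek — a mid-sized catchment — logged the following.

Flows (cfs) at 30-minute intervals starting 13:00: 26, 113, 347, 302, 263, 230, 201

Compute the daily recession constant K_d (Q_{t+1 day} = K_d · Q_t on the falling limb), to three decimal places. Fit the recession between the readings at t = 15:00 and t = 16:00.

K_d ≈ 0.002

Between t = 15:00 and t = 16:00 the flow falls from 263 to 201 cfs over 2×0.5 h = 1 h.
Per-interval ratio K = (201/263)^(1/2) = 0.8742; K_d = K^(24/0.5) = 0.002.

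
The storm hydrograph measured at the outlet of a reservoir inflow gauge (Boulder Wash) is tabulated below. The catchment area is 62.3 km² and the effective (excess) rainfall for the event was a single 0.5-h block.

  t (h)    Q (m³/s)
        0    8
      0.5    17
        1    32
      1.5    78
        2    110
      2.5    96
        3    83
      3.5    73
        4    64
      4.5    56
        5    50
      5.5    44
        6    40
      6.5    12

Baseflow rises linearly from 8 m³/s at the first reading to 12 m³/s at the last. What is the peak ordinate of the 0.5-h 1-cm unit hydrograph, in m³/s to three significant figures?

U_p ≈ 56.0 m³/s

Direct runoff: 0.00, 8.69, 23.38, 69.08, 100.77, 86.46, 73.15, 62.85, 53.54, 45.23, 38.92, 32.62, 28.31, 0.00 m³/s; ΣQ_DR = 623.0 m³/s, peak = 100.77 m³/s.
Runoff depth d = ΣQ_DR·Δt / A = 623.0 × 1800 / (62.3 km²) = 18.00 mm.
The 1-cm UH is the DRH scaled by (10 mm)/d, so U_p = 100.77 × 10/18.00 = 56.0 m³/s.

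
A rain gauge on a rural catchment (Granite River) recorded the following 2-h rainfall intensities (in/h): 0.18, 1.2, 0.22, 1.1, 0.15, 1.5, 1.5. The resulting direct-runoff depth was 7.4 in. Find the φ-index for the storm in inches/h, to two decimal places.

Only the 4 blocks with intensity above φ contribute runoff: 1.2, 1.1, 1.5, 1.5 in/h.
Σ(I−φ)·Δt = d  ⇒  (1.2+1.1+1.5+1.5 − 4φ)·2 = 7.4
φ = (5.300 − 7.4/2) / 4 = 0.40 in/h.

φ ≈ 0.40 in/h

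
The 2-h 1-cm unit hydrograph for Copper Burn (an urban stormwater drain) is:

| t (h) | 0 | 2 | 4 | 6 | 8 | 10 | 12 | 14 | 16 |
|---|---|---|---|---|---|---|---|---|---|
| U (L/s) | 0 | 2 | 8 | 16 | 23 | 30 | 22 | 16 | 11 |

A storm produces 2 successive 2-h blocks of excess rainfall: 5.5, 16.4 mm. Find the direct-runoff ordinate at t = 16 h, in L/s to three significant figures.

Q ≈ 32.3 L/s

By discrete convolution, Q_j = Σ (P_i / 10 mm) · U_{j−i}.
At t = 16 h (j=8): Q = (5.5/10)·11 + (16.4/10)·16 = 32.3 L/s.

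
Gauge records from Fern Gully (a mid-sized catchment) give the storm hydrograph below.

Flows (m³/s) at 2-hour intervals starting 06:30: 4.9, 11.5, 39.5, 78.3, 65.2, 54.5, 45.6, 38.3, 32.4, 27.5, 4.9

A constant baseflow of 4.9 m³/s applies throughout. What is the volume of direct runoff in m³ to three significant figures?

V ≈ 2.51 × 10^6 m³

Direct-runoff ordinates (Q − Q_b): 0.0, 6.6, 34.6, 73.4, 60.3, 49.6, 40.7, 33.4, 27.5, 22.6, 0.0 m³/s.
ΣQ_DR = 348.7 m³/s.
With Δt = 2 h = 7200 s, V = ΣQ_DR · Δt = 348.7 × 7200 = 2.51 × 10^6 m³.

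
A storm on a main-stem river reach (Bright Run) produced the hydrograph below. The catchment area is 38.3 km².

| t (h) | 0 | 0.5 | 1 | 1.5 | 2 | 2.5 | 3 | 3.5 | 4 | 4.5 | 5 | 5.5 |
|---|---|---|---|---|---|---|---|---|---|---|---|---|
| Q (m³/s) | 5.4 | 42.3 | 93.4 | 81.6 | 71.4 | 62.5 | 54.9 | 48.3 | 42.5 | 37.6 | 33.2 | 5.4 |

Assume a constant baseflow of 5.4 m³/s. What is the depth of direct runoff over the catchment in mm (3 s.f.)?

d ≈ 24.1 mm

Direct runoff: 0.0, 36.9, 88.0, 76.2, 66.0, 57.1, 49.5, 42.9, 37.1, 32.2, 27.8, 0.0 m³/s; ΣQ_DR = 513.7 m³/s.
V = ΣQ_DR · Δt = 513.7 × 1800 s = 9.247 × 10^5 m³.
Over A = 38.3 km², depth = V / A = 24.1 mm.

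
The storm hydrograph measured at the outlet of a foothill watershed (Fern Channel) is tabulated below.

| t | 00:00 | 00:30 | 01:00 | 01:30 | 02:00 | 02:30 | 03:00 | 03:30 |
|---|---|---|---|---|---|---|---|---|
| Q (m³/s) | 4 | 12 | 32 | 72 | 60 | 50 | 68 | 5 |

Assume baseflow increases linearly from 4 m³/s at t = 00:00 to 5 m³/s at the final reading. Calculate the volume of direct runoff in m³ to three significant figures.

Direct-runoff ordinates (Q − Q_b): 0.00, 7.86, 27.71, 67.57, 55.43, 45.29, 63.14, 0.00 m³/s.
ΣQ_DR = 267.0 m³/s.
With Δt = 0.5 h = 1800 s, V = ΣQ_DR · Δt = 267.0 × 1800 = 4.81 × 10^5 m³.

V ≈ 4.81 × 10^5 m³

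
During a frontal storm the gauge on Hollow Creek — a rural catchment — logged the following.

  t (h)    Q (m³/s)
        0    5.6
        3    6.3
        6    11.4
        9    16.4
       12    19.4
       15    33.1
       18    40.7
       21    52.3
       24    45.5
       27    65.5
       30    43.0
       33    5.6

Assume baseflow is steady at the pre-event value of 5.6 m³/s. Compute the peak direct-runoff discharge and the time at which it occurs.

Q_p = 59.9 m³/s at t = 27 h

Subtracting baseflow gives direct-runoff ordinates: 0.0, 0.7, 5.8, 10.8, 13.8, 27.5, 35.1, 46.7, 39.9, 59.9, 37.4, 0.0 m³/s.
The maximum is 59.9 m³/s, occurring at the reading for t = 27 h.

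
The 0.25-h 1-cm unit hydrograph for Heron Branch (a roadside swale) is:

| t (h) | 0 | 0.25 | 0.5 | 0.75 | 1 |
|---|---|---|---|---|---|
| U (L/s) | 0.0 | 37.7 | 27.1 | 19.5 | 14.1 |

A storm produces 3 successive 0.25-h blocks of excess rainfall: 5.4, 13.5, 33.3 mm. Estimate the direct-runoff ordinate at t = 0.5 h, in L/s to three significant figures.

By discrete convolution, Q_j = Σ (P_i / 10 mm) · U_{j−i}.
At t = 0.5 h (j=2): Q = (5.4/10)·27.1 + (13.5/10)·37.7 + (33.3/10)·0.0 = 65.5 L/s.

Q ≈ 65.5 L/s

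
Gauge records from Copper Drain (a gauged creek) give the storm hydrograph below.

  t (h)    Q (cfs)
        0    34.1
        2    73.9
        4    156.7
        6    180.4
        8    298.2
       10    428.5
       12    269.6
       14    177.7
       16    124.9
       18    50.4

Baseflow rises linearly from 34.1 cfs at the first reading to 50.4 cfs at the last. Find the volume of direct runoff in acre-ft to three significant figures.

Direct-runoff ordinates (Q − Q_b): 0.00, 37.99, 118.98, 140.87, 256.86, 385.34, 224.63, 130.92, 76.31, 0.00 cfs.
ΣQ_DR = 1372 cfs.
With Δt = 2 h = 7200 s, V = ΣQ_DR · Δt = 1372 × 7200 = 9.88 × 10^6 ft³ = 227 acre-ft.

V ≈ 227 acre-ft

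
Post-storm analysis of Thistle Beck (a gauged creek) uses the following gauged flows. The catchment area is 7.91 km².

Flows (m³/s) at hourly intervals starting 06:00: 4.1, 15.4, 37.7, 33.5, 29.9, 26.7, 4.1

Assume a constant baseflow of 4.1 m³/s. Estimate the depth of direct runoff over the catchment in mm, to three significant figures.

d ≈ 55.8 mm

Direct runoff: 0.0, 11.3, 33.6, 29.4, 25.8, 22.6, 0.0 m³/s; ΣQ_DR = 122.7 m³/s.
V = ΣQ_DR · Δt = 122.7 × 3600 s = 4.417 × 10^5 m³.
Over A = 7.91 km², depth = V / A = 55.8 mm.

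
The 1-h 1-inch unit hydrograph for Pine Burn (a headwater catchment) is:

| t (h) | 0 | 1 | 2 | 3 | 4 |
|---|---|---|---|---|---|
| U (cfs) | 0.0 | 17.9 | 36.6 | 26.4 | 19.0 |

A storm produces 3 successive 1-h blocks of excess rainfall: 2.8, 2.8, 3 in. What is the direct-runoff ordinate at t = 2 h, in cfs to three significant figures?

By discrete convolution, Q_j = Σ (P_i / 1 in) · U_{j−i}.
At t = 2 h (j=2): Q = (2.8/1)·36.6 + (2.8/1)·17.9 + (3/1)·0.0 = 153 cfs.

Q ≈ 153 cfs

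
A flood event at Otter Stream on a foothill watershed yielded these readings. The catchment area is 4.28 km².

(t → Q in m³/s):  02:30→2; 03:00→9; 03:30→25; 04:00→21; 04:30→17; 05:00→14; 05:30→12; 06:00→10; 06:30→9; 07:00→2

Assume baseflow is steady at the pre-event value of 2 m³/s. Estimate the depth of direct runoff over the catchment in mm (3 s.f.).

d ≈ 42.5 mm

Direct runoff: 0.0, 7.0, 23.0, 19.0, 15.0, 12.0, 10.0, 8.0, 7.0, 0.0 m³/s; ΣQ_DR = 101.0 m³/s.
V = ΣQ_DR · Δt = 101.0 × 1800 s = 1.818 × 10^5 m³.
Over A = 4.28 km², depth = V / A = 42.5 mm.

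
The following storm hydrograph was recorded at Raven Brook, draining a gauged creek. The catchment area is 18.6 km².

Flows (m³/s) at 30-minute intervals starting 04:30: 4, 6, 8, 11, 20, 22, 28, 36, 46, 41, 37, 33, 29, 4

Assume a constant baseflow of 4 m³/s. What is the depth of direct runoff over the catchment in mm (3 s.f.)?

Direct runoff: 0.0, 2.0, 4.0, 7.0, 16.0, 18.0, 24.0, 32.0, 42.0, 37.0, 33.0, 29.0, 25.0, 0.0 m³/s; ΣQ_DR = 269.0 m³/s.
V = ΣQ_DR · Δt = 269.0 × 1800 s = 4.842 × 10^5 m³.
Over A = 18.6 km², depth = V / A = 26.0 mm.

d ≈ 26.0 mm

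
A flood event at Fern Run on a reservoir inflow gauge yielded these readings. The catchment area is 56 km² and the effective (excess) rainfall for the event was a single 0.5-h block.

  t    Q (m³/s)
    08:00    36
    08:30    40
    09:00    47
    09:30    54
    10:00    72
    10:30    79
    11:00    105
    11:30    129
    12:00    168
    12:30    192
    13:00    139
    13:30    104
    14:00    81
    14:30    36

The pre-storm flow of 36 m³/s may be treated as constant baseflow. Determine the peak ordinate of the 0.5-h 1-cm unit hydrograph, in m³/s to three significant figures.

Direct runoff: 0.0, 4.0, 11.0, 18.0, 36.0, 43.0, 69.0, 93.0, 132.0, 156.0, 103.0, 68.0, 45.0, 0.0 m³/s; ΣQ_DR = 778.0 m³/s, peak = 156.0 m³/s.
Runoff depth d = ΣQ_DR·Δt / A = 778.0 × 1800 / (56 km²) = 25.01 mm.
The 1-cm UH is the DRH scaled by (10 mm)/d, so U_p = 156.0 × 10/25.01 = 62.4 m³/s.

U_p ≈ 62.4 m³/s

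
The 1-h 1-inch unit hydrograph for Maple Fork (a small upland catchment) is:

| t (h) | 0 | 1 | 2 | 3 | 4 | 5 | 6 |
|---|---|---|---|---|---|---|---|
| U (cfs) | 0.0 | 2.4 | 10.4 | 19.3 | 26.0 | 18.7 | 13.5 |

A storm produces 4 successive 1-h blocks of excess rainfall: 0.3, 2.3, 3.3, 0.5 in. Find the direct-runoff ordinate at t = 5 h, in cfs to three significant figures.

By discrete convolution, Q_j = Σ (P_i / 1 in) · U_{j−i}.
At t = 5 h (j=5): Q = (0.3/1)·18.7 + (2.3/1)·26.0 + (3.3/1)·19.3 + (0.5/1)·10.4 = 134 cfs.

Q ≈ 134 cfs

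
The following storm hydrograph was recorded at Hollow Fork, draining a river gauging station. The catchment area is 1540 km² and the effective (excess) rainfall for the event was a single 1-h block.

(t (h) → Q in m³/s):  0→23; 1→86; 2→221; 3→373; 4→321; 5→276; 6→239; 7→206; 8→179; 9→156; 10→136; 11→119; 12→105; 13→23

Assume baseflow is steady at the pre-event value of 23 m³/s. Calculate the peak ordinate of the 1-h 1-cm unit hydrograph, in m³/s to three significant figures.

Direct runoff: 0.0, 63.0, 198.0, 350.0, 298.0, 253.0, 216.0, 183.0, 156.0, 133.0, 113.0, 96.0, 82.0, 0.0 m³/s; ΣQ_DR = 2141 m³/s, peak = 350.0 m³/s.
Runoff depth d = ΣQ_DR·Δt / A = 2141 × 3600 / (1540 km²) = 5.005 mm.
The 1-cm UH is the DRH scaled by (10 mm)/d, so U_p = 350.0 × 10/5.005 = 699 m³/s.

U_p ≈ 699 m³/s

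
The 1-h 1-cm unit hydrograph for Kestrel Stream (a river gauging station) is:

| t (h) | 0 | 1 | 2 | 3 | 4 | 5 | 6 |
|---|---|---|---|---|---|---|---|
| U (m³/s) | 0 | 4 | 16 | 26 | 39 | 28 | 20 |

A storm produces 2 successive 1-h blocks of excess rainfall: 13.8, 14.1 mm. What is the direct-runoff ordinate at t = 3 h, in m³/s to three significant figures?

Q ≈ 58.4 m³/s

By discrete convolution, Q_j = Σ (P_i / 10 mm) · U_{j−i}.
At t = 3 h (j=3): Q = (13.8/10)·26 + (14.1/10)·16 = 58.4 m³/s.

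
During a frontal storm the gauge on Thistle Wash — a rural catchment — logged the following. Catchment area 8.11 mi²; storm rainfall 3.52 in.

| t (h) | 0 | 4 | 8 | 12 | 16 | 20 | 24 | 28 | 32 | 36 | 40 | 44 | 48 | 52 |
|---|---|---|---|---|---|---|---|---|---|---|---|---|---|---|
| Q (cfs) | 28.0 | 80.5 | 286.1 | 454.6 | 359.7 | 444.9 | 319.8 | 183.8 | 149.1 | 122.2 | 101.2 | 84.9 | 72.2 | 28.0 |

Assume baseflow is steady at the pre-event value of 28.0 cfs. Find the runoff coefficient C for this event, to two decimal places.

ΣQ_DR = 2323 cfs; V = ΣQ_DR·Δt = 3.345 × 10^7 ft³.
Runoff depth d = V / A = 1.775 in.
C = d / P = 1.775 / 3.52 = 0.50.

C ≈ 0.50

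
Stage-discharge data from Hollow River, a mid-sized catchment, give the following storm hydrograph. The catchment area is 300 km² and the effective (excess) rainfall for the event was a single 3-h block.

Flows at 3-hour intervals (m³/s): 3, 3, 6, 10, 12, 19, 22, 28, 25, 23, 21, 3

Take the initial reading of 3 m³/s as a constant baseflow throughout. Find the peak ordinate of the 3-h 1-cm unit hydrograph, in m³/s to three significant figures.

Direct runoff: 0.0, 0.0, 3.0, 7.0, 9.0, 16.0, 19.0, 25.0, 22.0, 20.0, 18.0, 0.0 m³/s; ΣQ_DR = 139.0 m³/s, peak = 25.0 m³/s.
Runoff depth d = ΣQ_DR·Δt / A = 139.0 × 10800 / (300 km²) = 5.004 mm.
The 1-cm UH is the DRH scaled by (10 mm)/d, so U_p = 25.0 × 10/5.004 = 50.0 m³/s.

U_p ≈ 50.0 m³/s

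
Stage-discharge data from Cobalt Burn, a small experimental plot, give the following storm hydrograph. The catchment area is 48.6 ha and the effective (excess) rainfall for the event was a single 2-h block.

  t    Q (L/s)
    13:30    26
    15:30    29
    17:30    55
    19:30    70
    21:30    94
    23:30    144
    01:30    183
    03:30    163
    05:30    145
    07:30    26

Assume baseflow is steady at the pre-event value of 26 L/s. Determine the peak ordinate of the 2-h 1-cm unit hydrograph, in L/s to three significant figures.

U_p ≈ 157 L/s

Direct runoff: 0.0, 3.0, 29.0, 44.0, 68.0, 118.0, 157.0, 137.0, 119.0, 0.0 L/s; ΣQ_DR = 675.0 L/s, peak = 157.0 L/s.
Runoff depth d = ΣQ_DR·Δt / A = 675.0 × 7200 / (48.6 ha) = 10.00 mm.
The 1-cm UH is the DRH scaled by (10 mm)/d, so U_p = 157.0 × 10/10.00 = 157 L/s.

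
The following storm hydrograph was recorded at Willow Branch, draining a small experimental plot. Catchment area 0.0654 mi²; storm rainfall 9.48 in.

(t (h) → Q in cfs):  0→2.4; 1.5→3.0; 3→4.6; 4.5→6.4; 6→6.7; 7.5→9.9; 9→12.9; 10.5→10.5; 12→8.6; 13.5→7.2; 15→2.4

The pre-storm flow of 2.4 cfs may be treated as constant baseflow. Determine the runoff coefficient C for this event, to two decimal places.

C ≈ 0.18

ΣQ_DR = 48.20 cfs; V = ΣQ_DR·Δt = 2.603 × 10^5 ft³.
Runoff depth d = V / A = 1.713 in.
C = d / P = 1.713 / 9.48 = 0.18.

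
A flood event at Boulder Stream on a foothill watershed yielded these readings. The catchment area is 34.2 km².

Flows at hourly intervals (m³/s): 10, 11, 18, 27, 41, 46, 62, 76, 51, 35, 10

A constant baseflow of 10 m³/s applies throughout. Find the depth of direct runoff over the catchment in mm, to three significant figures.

Direct runoff: 0.0, 1.0, 8.0, 17.0, 31.0, 36.0, 52.0, 66.0, 41.0, 25.0, 0.0 m³/s; ΣQ_DR = 277.0 m³/s.
V = ΣQ_DR · Δt = 277.0 × 3600 s = 9.972 × 10^5 m³.
Over A = 34.2 km², depth = V / A = 29.2 mm.

d ≈ 29.2 mm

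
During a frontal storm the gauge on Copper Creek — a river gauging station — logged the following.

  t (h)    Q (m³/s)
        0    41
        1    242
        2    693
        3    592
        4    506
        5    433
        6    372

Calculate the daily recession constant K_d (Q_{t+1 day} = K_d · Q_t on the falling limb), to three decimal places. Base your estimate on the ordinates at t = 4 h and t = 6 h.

Between t = 4 h and t = 6 h the flow falls from 506 to 372 m³/s over 2×1 h = 2 h.
Per-interval ratio K = (372/506)^(1/2) = 0.8574; K_d = K^(24/1) = 0.025.

K_d ≈ 0.025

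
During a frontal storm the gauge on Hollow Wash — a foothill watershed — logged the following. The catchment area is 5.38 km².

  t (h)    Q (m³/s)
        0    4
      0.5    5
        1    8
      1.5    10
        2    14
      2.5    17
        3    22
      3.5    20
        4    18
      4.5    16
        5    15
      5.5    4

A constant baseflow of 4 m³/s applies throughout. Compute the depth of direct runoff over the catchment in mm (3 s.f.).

d ≈ 35.1 mm

Direct runoff: 0.0, 1.0, 4.0, 6.0, 10.0, 13.0, 18.0, 16.0, 14.0, 12.0, 11.0, 0.0 m³/s; ΣQ_DR = 105.0 m³/s.
V = ΣQ_DR · Δt = 105.0 × 1800 s = 1.890 × 10^5 m³.
Over A = 5.38 km², depth = V / A = 35.1 mm.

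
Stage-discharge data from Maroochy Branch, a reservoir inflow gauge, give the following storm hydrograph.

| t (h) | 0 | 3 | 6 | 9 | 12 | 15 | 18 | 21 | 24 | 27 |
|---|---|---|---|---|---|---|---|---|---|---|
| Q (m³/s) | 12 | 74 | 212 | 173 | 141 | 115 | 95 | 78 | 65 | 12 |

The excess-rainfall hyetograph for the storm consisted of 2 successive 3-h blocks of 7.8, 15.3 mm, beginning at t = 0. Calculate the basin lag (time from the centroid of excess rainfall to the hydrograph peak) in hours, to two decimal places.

Centroid of excess rainfall: t_c = Σ P_i·t̄_i / ΣP_i = 3.4870 h (block centres at 1.5, 4.5 h).
Hydrograph peak occurs at t = 6 h, so basin lag t_L = 6 − 3.4870 = 2.51 h.

t_L ≈ 2.51 h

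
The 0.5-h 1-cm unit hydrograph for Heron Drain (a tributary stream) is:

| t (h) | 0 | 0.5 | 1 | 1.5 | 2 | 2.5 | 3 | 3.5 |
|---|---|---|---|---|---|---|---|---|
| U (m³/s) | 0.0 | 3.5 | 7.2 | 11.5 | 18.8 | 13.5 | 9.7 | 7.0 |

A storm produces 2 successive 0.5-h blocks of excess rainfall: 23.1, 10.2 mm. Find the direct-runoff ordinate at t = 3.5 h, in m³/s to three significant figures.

By discrete convolution, Q_j = Σ (P_i / 10 mm) · U_{j−i}.
At t = 3.5 h (j=7): Q = (23.1/10)·7.0 + (10.2/10)·9.7 = 26.1 m³/s.

Q ≈ 26.1 m³/s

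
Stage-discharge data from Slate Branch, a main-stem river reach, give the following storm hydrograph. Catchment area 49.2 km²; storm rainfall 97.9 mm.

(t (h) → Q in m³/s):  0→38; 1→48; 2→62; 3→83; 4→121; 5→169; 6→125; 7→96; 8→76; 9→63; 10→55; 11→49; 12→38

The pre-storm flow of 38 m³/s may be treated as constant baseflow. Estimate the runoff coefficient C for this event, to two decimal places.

ΣQ_DR = 529.0 m³/s; V = ΣQ_DR·Δt = 1.904 × 10^6 m³.
Runoff depth d = V / A = 38.71 mm.
C = d / P = 38.71 / 97.9 = 0.40.

C ≈ 0.40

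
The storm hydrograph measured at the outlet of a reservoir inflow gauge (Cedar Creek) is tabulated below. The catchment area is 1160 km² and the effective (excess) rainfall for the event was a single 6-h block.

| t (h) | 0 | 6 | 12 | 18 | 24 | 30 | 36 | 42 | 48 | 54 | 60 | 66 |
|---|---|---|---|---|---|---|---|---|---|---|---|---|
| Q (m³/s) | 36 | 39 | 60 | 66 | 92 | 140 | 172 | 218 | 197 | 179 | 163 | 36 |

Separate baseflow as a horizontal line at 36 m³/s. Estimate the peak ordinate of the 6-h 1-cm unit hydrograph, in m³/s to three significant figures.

Direct runoff: 0.0, 3.0, 24.0, 30.0, 56.0, 104.0, 136.0, 182.0, 161.0, 143.0, 127.0, 0.0 m³/s; ΣQ_DR = 966.0 m³/s, peak = 182.0 m³/s.
Runoff depth d = ΣQ_DR·Δt / A = 966.0 × 21600 / (1160 km²) = 17.99 mm.
The 1-cm UH is the DRH scaled by (10 mm)/d, so U_p = 182.0 × 10/17.99 = 101 m³/s.

U_p ≈ 101 m³/s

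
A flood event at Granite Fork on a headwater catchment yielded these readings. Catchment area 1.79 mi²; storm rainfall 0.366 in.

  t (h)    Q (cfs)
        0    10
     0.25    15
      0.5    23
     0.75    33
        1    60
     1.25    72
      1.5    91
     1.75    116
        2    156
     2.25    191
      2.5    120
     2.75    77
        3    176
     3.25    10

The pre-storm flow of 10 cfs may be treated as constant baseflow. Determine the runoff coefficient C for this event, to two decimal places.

ΣQ_DR = 1010 cfs; V = ΣQ_DR·Δt = 9.090 × 10^5 ft³.
Runoff depth d = V / A = 0.2186 in.
C = d / P = 0.2186 / 0.366 = 0.60.

C ≈ 0.60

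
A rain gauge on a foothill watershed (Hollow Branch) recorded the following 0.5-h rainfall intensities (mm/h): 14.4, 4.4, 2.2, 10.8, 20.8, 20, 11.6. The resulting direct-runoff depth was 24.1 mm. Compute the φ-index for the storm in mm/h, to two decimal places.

Only the 5 blocks with intensity above φ contribute runoff: 14.4, 10.8, 20.8, 20, 11.6 mm/h.
Σ(I−φ)·Δt = d  ⇒  (14.4+10.8+20.8+20+11.6 − 5φ)·0.5 = 24.1
φ = (77.60 − 24.1/0.5) / 5 = 5.88 mm/h.

φ ≈ 5.88 mm/h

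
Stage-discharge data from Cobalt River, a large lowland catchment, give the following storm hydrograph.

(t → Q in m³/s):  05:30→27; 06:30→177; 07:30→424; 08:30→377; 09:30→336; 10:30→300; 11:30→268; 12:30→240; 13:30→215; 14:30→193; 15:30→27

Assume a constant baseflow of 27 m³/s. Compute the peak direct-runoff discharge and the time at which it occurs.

Q_p = 397.0 m³/s at t = 07:30

Subtracting baseflow gives direct-runoff ordinates: 0.0, 150.0, 397.0, 350.0, 309.0, 273.0, 241.0, 213.0, 188.0, 166.0, 0.0 m³/s.
The maximum is 397.0 m³/s, occurring at the reading for t = 07:30.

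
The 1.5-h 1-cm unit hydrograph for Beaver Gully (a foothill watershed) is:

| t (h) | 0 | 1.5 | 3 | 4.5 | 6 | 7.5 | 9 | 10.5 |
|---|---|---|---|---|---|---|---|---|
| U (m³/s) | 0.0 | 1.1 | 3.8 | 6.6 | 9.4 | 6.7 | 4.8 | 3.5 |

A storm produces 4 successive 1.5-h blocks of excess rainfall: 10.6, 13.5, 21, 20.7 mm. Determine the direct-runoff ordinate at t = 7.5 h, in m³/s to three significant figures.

By discrete convolution, Q_j = Σ (P_i / 10 mm) · U_{j−i}.
At t = 7.5 h (j=5): Q = (10.6/10)·6.7 + (13.5/10)·9.4 + (21/10)·6.6 + (20.7/10)·3.8 = 41.5 m³/s.

Q ≈ 41.5 m³/s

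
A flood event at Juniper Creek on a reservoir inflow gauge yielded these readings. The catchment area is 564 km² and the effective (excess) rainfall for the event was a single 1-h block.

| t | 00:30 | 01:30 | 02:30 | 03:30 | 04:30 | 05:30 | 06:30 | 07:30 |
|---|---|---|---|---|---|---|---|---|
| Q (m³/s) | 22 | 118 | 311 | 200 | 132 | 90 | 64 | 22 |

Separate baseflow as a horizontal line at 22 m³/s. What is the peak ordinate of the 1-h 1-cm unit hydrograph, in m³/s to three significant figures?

Direct runoff: 0.0, 96.0, 289.0, 178.0, 110.0, 68.0, 42.0, 0.0 m³/s; ΣQ_DR = 783.0 m³/s, peak = 289.0 m³/s.
Runoff depth d = ΣQ_DR·Δt / A = 783.0 × 3600 / (564 km²) = 4.998 mm.
The 1-cm UH is the DRH scaled by (10 mm)/d, so U_p = 289.0 × 10/4.998 = 578 m³/s.

U_p ≈ 578 m³/s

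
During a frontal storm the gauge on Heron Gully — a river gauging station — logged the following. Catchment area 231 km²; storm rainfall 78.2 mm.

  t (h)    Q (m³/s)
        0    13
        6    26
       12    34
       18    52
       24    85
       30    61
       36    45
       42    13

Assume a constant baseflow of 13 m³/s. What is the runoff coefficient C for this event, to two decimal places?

C ≈ 0.27

ΣQ_DR = 225.0 m³/s; V = ΣQ_DR·Δt = 4.860 × 10^6 m³.
Runoff depth d = V / A = 21.04 mm.
C = d / P = 21.04 / 78.2 = 0.27.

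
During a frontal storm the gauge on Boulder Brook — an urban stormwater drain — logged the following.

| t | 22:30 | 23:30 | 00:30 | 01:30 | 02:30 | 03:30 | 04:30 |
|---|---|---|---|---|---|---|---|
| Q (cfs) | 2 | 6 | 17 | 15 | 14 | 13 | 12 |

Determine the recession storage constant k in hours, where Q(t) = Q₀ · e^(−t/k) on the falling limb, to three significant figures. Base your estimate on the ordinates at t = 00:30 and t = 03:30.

On the falling limb, Q drops from 17 to 13 cfs between t = 00:30 and t = 03:30 (Δt = 3 h).
k = −Δt / ln(Q₂/Q₁) = −3 / ln(13/17) = 11.2 h.

k ≈ 11.2 h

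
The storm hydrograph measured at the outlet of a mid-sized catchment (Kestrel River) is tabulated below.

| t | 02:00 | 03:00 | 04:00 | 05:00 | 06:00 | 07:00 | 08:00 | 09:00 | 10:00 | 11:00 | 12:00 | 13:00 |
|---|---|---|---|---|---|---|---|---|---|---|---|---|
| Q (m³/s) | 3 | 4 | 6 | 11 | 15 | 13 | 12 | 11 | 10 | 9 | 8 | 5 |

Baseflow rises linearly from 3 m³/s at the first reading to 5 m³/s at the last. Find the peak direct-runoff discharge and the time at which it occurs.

Subtracting baseflow gives direct-runoff ordinates: 0.00, 0.82, 2.64, 7.45, 11.27, 9.09, 7.91, 6.73, 5.55, 4.36, 3.18, 0.00 m³/s.
The maximum is 11.27 m³/s, occurring at the reading for t = 06:00.

Q_p = 11.27 m³/s at t = 06:00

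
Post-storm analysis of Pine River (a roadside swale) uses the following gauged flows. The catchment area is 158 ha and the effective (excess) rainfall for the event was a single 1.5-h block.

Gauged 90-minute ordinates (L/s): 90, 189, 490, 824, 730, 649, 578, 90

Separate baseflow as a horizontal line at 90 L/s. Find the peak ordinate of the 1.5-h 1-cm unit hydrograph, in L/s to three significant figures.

U_p ≈ 735 L/s

Direct runoff: 0.0, 99.0, 400.0, 734.0, 640.0, 559.0, 488.0, 0.0 L/s; ΣQ_DR = 2920 L/s, peak = 734.0 L/s.
Runoff depth d = ΣQ_DR·Δt / A = 2920 × 5400 / (158 ha) = 9.980 mm.
The 1-cm UH is the DRH scaled by (10 mm)/d, so U_p = 734.0 × 10/9.980 = 735 L/s.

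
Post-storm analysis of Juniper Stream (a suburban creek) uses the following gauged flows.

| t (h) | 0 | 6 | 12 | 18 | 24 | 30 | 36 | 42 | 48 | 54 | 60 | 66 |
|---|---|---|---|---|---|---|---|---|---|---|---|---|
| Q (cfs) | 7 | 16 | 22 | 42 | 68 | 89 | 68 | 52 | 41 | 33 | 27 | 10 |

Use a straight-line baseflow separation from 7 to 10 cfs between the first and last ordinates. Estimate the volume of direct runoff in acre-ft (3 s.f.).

Direct-runoff ordinates (Q − Q_b): 0.00, 8.73, 14.45, 34.18, 59.91, 80.64, 59.36, 43.09, 31.82, 23.55, 17.27, 0.00 cfs.
ΣQ_DR = 373.0 cfs.
With Δt = 6 h = 21600 s, V = ΣQ_DR · Δt = 373.0 × 21600 = 8.06 × 10^6 ft³ = 185 acre-ft.

V ≈ 185 acre-ft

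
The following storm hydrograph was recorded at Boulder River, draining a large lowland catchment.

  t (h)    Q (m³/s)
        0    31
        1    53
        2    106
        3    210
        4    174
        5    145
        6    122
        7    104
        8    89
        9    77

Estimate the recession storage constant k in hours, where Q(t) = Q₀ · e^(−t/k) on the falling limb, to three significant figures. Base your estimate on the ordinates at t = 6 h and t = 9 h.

On the falling limb, Q drops from 122 to 77 m³/s between t = 6 h and t = 9 h (Δt = 3 h).
k = −Δt / ln(Q₂/Q₁) = −3 / ln(77/122) = 6.52 h.

k ≈ 6.52 h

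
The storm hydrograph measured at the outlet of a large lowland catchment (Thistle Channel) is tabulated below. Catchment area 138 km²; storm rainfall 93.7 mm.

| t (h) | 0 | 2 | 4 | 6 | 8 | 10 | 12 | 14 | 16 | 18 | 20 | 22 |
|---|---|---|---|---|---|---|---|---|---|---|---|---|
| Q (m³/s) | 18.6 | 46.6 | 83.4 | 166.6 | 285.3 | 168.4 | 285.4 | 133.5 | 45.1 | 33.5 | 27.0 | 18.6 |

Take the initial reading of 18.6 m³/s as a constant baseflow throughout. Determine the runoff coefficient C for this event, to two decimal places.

C ≈ 0.61

ΣQ_DR = 1089 m³/s; V = ΣQ_DR·Δt = 7.839 × 10^6 m³.
Runoff depth d = V / A = 56.81 mm.
C = d / P = 56.81 / 93.7 = 0.61.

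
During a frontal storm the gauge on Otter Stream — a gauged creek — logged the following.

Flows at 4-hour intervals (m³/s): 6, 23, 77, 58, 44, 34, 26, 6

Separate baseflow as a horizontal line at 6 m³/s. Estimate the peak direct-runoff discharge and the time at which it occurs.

Q_p = 71.0 m³/s at t = 8 h

Subtracting baseflow gives direct-runoff ordinates: 0.0, 17.0, 71.0, 52.0, 38.0, 28.0, 20.0, 0.0 m³/s.
The maximum is 71.0 m³/s, occurring at the reading for t = 8 h.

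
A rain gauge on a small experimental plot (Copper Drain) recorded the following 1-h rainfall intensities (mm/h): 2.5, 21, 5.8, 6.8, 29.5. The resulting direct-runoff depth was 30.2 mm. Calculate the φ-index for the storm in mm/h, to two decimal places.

φ ≈ 10.15 mm/h

Only the 2 blocks with intensity above φ contribute runoff: 21, 29.5 mm/h.
Σ(I−φ)·Δt = d  ⇒  (21+29.5 − 2φ)·1 = 30.2
φ = (50.50 − 30.2/1) / 2 = 10.15 mm/h.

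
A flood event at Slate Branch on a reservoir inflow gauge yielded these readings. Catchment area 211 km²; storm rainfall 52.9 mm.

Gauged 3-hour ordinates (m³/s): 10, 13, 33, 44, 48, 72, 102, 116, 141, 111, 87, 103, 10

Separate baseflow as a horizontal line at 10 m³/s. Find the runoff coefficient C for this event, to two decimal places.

C ≈ 0.74

ΣQ_DR = 760.0 m³/s; V = ΣQ_DR·Δt = 8.208 × 10^6 m³.
Runoff depth d = V / A = 38.90 mm.
C = d / P = 38.90 / 52.9 = 0.74.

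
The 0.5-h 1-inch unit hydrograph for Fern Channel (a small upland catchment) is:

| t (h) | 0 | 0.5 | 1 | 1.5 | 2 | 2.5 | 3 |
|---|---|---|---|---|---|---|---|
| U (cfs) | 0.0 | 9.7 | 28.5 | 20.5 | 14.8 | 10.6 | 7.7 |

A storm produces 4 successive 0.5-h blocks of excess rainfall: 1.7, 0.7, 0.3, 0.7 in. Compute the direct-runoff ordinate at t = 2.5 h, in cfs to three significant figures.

By discrete convolution, Q_j = Σ (P_i / 1 in) · U_{j−i}.
At t = 2.5 h (j=5): Q = (1.7/1)·10.6 + (0.7/1)·14.8 + (0.3/1)·20.5 + (0.7/1)·28.5 = 54.5 cfs.

Q ≈ 54.5 cfs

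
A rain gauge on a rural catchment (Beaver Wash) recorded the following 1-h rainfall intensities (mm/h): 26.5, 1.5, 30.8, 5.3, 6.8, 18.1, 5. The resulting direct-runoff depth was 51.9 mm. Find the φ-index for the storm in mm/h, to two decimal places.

Only the 3 blocks with intensity above φ contribute runoff: 26.5, 30.8, 18.1 mm/h.
Σ(I−φ)·Δt = d  ⇒  (26.5+30.8+18.1 − 3φ)·1 = 51.9
φ = (75.40 − 51.9/1) / 3 = 7.83 mm/h.

φ ≈ 7.83 mm/h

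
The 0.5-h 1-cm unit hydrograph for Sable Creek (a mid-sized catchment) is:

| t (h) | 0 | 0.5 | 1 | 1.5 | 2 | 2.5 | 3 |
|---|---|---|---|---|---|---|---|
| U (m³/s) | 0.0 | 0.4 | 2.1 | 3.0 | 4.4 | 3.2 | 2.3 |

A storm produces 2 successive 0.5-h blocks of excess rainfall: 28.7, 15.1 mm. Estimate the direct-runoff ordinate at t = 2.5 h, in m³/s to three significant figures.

By discrete convolution, Q_j = Σ (P_i / 10 mm) · U_{j−i}.
At t = 2.5 h (j=5): Q = (28.7/10)·3.2 + (15.1/10)·4.4 = 15.8 m³/s.

Q ≈ 15.8 m³/s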